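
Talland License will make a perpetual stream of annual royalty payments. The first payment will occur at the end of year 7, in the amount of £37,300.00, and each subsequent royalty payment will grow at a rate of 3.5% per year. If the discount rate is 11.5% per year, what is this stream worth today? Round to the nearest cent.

£242644.05

Value at end of year 6: C₁ / (r − g) = £37,300.00 / (0.115 − 0.035) = £466,250.0000
Discount to today: PV = £466,250.0000 / (1 + 0.115)^6 = £466,250.0000 / 1.921539 = £242,644.05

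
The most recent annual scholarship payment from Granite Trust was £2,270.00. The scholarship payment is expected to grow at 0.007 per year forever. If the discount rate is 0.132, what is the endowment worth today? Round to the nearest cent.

£18287.12

D₁ = D₀ × (1 + g) = £2,270.00 × 1.007 = £2,285.8900
Growing perpetuity: P = D₁ / (r − g) = £2,285.8900 / (0.132 − 0.007) = £18,287.12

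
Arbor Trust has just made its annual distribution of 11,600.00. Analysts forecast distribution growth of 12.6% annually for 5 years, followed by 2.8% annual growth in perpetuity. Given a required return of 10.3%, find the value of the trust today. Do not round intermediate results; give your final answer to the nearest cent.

D_1 = 13061.60000
D_2 = 14707.36160
D_3 = 16560.48916
D_4 = 18647.11080
D_5 = 20996.64676
Terminal value at year 5: TV = D_5×(1+g_2)/(r−g_2) = 21584.55287/0.075 = 287794.03821
P_0 = D_1/(1+r)^1 + D_2/(1+r)^2 + D_3/(1+r)^3 + D_4/(1+r)^4 + D_5/(1+r)^5 + TV/(1+r)^5
    = 11841.88577 + 12088.81539 + 12340.89404 + 12598.22909 + 12860.93015 + 176280.48263 = 238011.23707

238011.24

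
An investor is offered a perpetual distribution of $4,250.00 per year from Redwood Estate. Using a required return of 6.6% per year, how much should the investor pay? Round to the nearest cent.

$64393.94

Level perpetuity: PV = C / r = $4,250.00 / 0.066 = $64,393.94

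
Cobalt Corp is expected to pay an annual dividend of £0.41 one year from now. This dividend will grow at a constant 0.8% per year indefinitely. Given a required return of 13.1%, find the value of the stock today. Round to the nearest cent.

£3.33

Growing perpetuity: P = D₁ / (r − g) = £0.4100 / (0.131 − 0.008) = £3.33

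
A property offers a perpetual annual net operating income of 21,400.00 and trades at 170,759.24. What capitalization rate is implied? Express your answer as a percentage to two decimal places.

12.53%

P = C/r ⇒ r = C/P = 21,400.00/170,759.24 = 0.125323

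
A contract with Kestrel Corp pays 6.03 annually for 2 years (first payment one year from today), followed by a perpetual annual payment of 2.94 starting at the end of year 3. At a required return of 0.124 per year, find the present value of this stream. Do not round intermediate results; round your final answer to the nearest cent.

28.90

PV of 2-year annuity: 6.03 × [1 − (1+0.124)^−2] / 0.124 = 10.13769
Perpetuity value at year 2: 2.94 / 0.124 = 23.70968
PV of perpetuity: 23.70968 / (1+0.124)^2 = 18.76692
Total PV = 10.13769 + 18.76692 = 28.90462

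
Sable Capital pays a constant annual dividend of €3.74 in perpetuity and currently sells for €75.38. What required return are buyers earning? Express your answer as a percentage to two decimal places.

P = C/r ⇒ r = C/P = €3.74/€75.38 = 0.049615

4.96%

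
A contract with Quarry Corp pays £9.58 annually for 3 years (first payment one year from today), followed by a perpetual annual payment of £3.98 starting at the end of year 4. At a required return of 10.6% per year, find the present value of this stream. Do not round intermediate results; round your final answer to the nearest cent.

£51.33

PV of 3-year annuity: £9.58 × [1 − (1+0.106)^−3] / 0.106 = 23.57462
Perpetuity value at year 3: £3.98 / 0.106 = 37.54717
PV of perpetuity: 37.54717 / (1+0.106)^3 = 27.75312
Total PV = 23.57462 + 27.75312 = 51.32774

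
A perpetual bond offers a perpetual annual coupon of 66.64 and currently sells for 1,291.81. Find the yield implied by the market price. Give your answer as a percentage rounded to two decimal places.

5.16%

P = C/r ⇒ r = C/P = 66.64/1,291.81 = 0.051587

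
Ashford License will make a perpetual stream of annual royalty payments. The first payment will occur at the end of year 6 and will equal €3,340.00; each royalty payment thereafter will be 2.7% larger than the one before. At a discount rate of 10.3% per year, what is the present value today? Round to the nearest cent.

Value at end of year 5: C₁ / (r − g) = €3,340.00 / (0.103 − 0.027) = €43,947.3684
Discount to today: PV = €43,947.3684 / (1 + 0.103)^5 = €43,947.3684 / 1.632592 = €26,918.78

€26918.78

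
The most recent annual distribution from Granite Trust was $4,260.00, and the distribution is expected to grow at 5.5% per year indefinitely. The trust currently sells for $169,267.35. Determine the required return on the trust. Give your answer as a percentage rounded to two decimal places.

8.16%

D₁ = $4,260.00 × 1.055 = $4,494.3000
P = D₁/(r − g) ⇒ r = D₁/P + g = $4,494.3000/$169,267.35 + 0.055 = 0.026551 + 0.055 = 0.081551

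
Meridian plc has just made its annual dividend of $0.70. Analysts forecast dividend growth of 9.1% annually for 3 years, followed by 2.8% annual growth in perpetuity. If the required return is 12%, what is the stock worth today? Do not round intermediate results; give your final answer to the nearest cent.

D_1 = 0.76370
D_2 = 0.83320
D_3 = 0.90902
Terminal value at year 3: TV = D_3×(1+g_2)/(r−g_2) = 0.93447/0.092 = 10.15728
P_0 = D_1/(1+r)^1 + D_2/(1+r)^2 + D_3/(1+r)^3 + TV/(1+r)^3
    = 0.68188 + 0.66422 + 0.64702 + 7.22975 = 9.22287

$9.22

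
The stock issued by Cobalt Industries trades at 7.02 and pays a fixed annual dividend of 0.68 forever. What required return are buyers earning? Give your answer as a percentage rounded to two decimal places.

9.69%

P = C/r ⇒ r = C/P = 0.68/7.02 = 0.096866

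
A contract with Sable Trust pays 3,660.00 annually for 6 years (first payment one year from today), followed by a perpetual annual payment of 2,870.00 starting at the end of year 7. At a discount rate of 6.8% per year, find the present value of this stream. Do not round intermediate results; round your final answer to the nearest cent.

45994.81

PV of 6-year annuity: 3,660.00 × [1 − (1+0.068)^−6] / 0.068 = 17553.77152
Perpetuity value at year 6: 2,870.00 / 0.068 = 42205.88235
PV of perpetuity: 42205.88235 / (1+0.068)^6 = 28441.03965
Total PV = 17553.77152 + 28441.03965 = 45994.81118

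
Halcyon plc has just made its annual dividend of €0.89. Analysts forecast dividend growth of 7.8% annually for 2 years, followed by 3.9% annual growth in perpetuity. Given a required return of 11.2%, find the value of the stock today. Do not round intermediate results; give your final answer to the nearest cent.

€13.60

D_1 = 0.95942
D_2 = 1.03425
Terminal value at year 2: TV = D_2×(1+g_2)/(r−g_2) = 1.07459/0.073 = 14.72042
P_0 = D_1/(1+r)^1 + D_2/(1+r)^2 + TV/(1+r)^2
    = 0.86279 + 0.83641 + 11.90449 = 13.60368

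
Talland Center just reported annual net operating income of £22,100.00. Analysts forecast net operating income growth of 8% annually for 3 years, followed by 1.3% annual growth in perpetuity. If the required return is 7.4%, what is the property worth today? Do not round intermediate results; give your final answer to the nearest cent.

D_1 = 23868.00000
D_2 = 25777.44000
D_3 = 27839.63520
Terminal value at year 3: TV = D_3×(1+g_2)/(r−g_2) = 28201.55046/0.061 = 462320.49930
P_0 = D_1/(1+r)^1 + D_2/(1+r)^2 + D_3/(1+r)^3 + TV/(1+r)^3
    = 22223.46369 + 22347.61712 + 22472.46414 + 373190.26512 = 440233.81006

£440233.81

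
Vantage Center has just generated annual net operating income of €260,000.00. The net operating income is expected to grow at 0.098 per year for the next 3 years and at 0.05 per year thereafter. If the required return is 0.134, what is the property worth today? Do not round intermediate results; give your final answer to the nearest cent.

€3681714.36

D_1 = 285480.00000
D_2 = 313457.04000
D_3 = 344175.82992
Terminal value at year 3: TV = D_3×(1+g_2)/(r−g_2) = 361384.62142/0.084 = 4302197.87400
P_0 = D_1/(1+r)^1 + D_2/(1+r)^2 + D_3/(1+r)^3 + TV/(1+r)^3
    = 251746.03175 + 243754.09423 + 236015.86902 + 2950198.36271 = 3681714.35770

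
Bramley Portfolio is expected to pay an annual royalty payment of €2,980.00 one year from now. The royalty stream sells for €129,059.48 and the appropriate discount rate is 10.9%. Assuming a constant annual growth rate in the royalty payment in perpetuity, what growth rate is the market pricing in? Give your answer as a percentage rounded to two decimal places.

8.59%

P = D₁/(r−g) ⇒ g = r − D₁/P = 0.109 − €2,980.00/€129,059.48 = 0.085910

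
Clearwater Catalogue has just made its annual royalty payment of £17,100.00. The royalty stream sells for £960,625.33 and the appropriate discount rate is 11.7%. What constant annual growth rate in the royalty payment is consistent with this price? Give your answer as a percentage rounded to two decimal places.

9.75%

P = D₀(1+g)/(r−g) ⇒ P(r−g) = D₀(1+g) ⇒ g(P+D₀) = P·r − D₀
g = (P·r − D₀)/(P + D₀) = (£960,625.33×0.117 − £17,100.00) / (£960,625.33 + £17,100.00) = 0.097464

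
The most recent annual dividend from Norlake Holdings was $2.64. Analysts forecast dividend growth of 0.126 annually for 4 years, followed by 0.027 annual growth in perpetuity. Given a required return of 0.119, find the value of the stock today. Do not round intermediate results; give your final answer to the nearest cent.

$40.94

D_1 = 2.97264
D_2 = 3.34719
D_3 = 3.76894
D_4 = 4.24383
Terminal value at year 4: TV = D_4×(1+g_2)/(r−g_2) = 4.35841/0.092 = 47.37401
P_0 = D_1/(1+r)^1 + D_2/(1+r)^2 + D_3/(1+r)^3 + D_4/(1+r)^4 + TV/(1+r)^4
    = 2.65651 + 2.67313 + 2.68985 + 2.70668 + 30.21480 = 40.94099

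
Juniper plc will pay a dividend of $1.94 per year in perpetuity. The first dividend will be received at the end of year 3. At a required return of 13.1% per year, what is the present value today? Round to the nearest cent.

Value at end of year 2: C / r = $1.94 / 0.131 = $14.8092
Discount to today: PV = $14.8092 / (1 + 0.131)^2 = $14.8092 / 1.279161 = $11.58

$11.58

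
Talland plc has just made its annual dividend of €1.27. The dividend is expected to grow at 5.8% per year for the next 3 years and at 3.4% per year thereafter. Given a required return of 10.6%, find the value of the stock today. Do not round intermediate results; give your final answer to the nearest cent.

D_1 = 1.34366
D_2 = 1.42159
D_3 = 1.50404
Terminal value at year 3: TV = D_3×(1+g_2)/(r−g_2) = 1.55518/0.072 = 21.59975
P_0 = D_1/(1+r)^1 + D_2/(1+r)^2 + D_3/(1+r)^3 + TV/(1+r)^3
    = 1.21488 + 1.16216 + 1.11172 + 15.96553 = 19.45429

€19.45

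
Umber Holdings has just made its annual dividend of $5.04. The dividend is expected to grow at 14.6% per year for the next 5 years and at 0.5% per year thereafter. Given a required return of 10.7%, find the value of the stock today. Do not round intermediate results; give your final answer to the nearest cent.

$87.04

D_1 = 5.77584
D_2 = 6.61911
D_3 = 7.58550
D_4 = 8.69299
D_5 = 9.96216
Terminal value at year 5: TV = D_5×(1+g_2)/(r−g_2) = 10.01197/0.102 = 98.15660
P_0 = D_1/(1+r)^1 + D_2/(1+r)^2 + D_3/(1+r)^3 + D_4/(1+r)^4 + D_5/(1+r)^5 + TV/(1+r)^5
    = 5.21756 + 5.40138 + 5.59167 + 5.78867 + 5.99260 + 59.04477 = 87.03664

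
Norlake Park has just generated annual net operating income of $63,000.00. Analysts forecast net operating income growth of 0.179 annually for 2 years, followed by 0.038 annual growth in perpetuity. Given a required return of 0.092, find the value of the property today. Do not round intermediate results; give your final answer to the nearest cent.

$1553105.77

D_1 = 74277.00000
D_2 = 87572.58300
Terminal value at year 2: TV = D_2×(1+g_2)/(r−g_2) = 90900.34115/0.054 = 1683339.65100
P_0 = D_1/(1+r)^1 + D_2/(1+r)^2 + TV/(1+r)^2
    = 68019.23077 + 73438.34531 + 1411648.19315 = 1553105.76923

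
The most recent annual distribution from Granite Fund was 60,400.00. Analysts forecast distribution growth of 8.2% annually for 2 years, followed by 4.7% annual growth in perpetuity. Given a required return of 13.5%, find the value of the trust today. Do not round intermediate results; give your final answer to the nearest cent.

D_1 = 65352.80000
D_2 = 70711.72960
Terminal value at year 2: TV = D_2×(1+g_2)/(r−g_2) = 74035.18089/0.088 = 841308.87376
P_0 = D_1/(1+r)^1 + D_2/(1+r)^2 + TV/(1+r)^2
    = 57579.55947 + 54890.82233 + 653076.03389 = 765546.41570

765546.42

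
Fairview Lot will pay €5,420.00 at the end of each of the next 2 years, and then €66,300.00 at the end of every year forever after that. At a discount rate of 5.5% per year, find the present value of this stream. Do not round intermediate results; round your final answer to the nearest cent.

PV of 2-year annuity: €5,420.00 × [1 − (1+0.055)^−2] / 0.055 = 10007.05285
Perpetuity value at year 2: €66,300.00 / 0.055 = 1205454.54545
PV of perpetuity: 1205454.54545 / (1+0.055)^2 = 1083043.54840
Total PV = 10007.05285 + 1083043.54840 = 1093050.60125

€1093050.60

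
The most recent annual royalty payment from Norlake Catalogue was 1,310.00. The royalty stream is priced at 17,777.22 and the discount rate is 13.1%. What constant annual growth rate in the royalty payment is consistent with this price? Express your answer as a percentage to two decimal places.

5.34%

P = D₀(1+g)/(r−g) ⇒ P(r−g) = D₀(1+g) ⇒ g(P+D₀) = P·r − D₀
g = (P·r − D₀)/(P + D₀) = (17,777.22×0.131 − 1,310.00) / (17,777.22 + 1,310.00) = 0.053377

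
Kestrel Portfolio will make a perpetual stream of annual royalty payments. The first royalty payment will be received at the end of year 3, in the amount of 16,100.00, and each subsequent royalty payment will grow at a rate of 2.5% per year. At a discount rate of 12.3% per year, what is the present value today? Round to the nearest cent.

Value at end of year 2: C₁ / (r − g) = 16,100.00 / (0.123 − 0.025) = 164,285.7143
Discount to today: PV = 164,285.7143 / (1 + 0.123)^2 = 164,285.7143 / 1.261129 = 130,268.76

130268.76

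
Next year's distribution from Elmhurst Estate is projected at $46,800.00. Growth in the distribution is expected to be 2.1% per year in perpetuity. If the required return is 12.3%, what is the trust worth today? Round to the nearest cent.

Growing perpetuity: P = D₁ / (r − g) = $46,800.0000 / (0.123 − 0.021) = $458,823.53

$458823.53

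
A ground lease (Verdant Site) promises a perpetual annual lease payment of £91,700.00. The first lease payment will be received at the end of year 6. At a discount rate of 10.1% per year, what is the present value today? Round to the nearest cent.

Value at end of year 5: C / r = £91,700.00 / 0.101 = £907,920.7921
Discount to today: PV = £907,920.7921 / (1 + 0.101)^5 = £907,920.7921 / 1.617844 = £561,191.87

£561191.87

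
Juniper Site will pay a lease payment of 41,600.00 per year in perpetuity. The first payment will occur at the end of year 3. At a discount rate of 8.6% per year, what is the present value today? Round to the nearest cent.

410142.93

Value at end of year 2: C / r = 41,600.00 / 0.086 = 483,720.9302
Discount to today: PV = 483,720.9302 / (1 + 0.086)^2 = 483,720.9302 / 1.179396 = 410,142.93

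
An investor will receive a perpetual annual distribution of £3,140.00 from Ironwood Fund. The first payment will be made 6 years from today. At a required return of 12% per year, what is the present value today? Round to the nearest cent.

£14847.67

Value at end of year 5: C / r = £3,140.00 / 0.12 = £26,166.6667
Discount to today: PV = £26,166.6667 / (1 + 0.12)^5 = £26,166.6667 / 1.762342 = £14,847.67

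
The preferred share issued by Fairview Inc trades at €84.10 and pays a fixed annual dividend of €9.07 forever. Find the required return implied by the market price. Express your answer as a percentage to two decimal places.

10.78%

P = C/r ⇒ r = C/P = €9.07/€84.10 = 0.107848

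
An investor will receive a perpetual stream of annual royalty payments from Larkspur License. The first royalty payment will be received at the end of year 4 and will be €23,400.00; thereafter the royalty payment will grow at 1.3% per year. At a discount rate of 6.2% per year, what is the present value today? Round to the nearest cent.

€398699.99

Value at end of year 3: C₁ / (r − g) = €23,400.00 / (0.062 − 0.013) = €477,551.0204
Discount to today: PV = €477,551.0204 / (1 + 0.062)^3 = €477,551.0204 / 1.197770 = €398,699.99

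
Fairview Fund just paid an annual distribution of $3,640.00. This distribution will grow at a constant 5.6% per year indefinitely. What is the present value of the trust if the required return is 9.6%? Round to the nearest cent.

D₁ = D₀ × (1 + g) = $3,640.00 × 1.056 = $3,843.8400
Growing perpetuity: P = D₁ / (r − g) = $3,843.8400 / (0.096 − 0.056) = $96,096.00

$96096.00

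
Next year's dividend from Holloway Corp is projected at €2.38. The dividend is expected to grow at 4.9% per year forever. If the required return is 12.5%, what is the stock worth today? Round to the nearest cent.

Growing perpetuity: P = D₁ / (r − g) = €2.3800 / (0.125 − 0.049) = €31.32

€31.32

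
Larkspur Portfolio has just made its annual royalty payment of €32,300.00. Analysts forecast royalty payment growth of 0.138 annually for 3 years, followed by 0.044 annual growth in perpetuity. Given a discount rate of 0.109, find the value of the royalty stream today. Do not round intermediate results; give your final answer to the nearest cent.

D_1 = 36757.40000
D_2 = 41829.92120
D_3 = 47602.45033
Terminal value at year 3: TV = D_3×(1+g_2)/(r−g_2) = 49696.95814/0.065 = 764568.58677
P_0 = D_1/(1+r)^1 + D_2/(1+r)^2 + D_3/(1+r)^3 + TV/(1+r)^3
    = 33144.63481 + 34011.35655 + 34900.74279 + 560559.62259 = 662616.35672

€662616.36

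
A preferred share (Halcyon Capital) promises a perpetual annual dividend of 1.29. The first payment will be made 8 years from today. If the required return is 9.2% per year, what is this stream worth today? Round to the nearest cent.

Value at end of year 7: C / r = 1.29 / 0.092 = 14.0217
Discount to today: PV = 14.0217 / (1 + 0.092)^7 = 14.0217 / 1.851648 = 7.57

7.57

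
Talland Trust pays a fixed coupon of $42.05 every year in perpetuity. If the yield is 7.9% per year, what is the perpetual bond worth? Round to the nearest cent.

Level perpetuity: PV = C / r = $42.05 / 0.079 = $532.28

$532.28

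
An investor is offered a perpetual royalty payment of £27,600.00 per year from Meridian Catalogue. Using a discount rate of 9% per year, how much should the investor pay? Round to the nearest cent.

Level perpetuity: PV = C / r = £27,600.00 / 0.09 = £306,666.67

£306666.67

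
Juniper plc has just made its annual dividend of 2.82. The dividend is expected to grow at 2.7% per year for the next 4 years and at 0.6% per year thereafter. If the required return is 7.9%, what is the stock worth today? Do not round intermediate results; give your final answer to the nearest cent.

41.88

D_1 = 2.89614
D_2 = 2.97434
D_3 = 3.05464
D_4 = 3.13712
Terminal value at year 4: TV = D_4×(1+g_2)/(r−g_2) = 3.15594/0.073 = 43.23207
P_0 = D_1/(1+r)^1 + D_2/(1+r)^2 + D_3/(1+r)^3 + D_4/(1+r)^4 + TV/(1+r)^4
    = 2.68410 + 2.55474 + 2.43162 + 2.31444 + 31.89483 = 41.87972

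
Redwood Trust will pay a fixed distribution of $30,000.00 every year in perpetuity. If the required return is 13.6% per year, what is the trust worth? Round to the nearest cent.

$220588.24

Level perpetuity: PV = C / r = $30,000.00 / 0.136 = $220,588.24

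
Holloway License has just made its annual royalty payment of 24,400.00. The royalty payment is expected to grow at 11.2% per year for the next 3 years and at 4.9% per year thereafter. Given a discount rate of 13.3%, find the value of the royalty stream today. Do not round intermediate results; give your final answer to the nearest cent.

358598.25

D_1 = 27132.80000
D_2 = 30171.67360
D_3 = 33550.90104
Terminal value at year 3: TV = D_3×(1+g_2)/(r−g_2) = 35194.89519/0.084 = 418986.84755
P_0 = D_1/(1+r)^1 + D_2/(1+r)^2 + D_3/(1+r)^3 + TV/(1+r)^3
    = 23947.74934 + 23503.88108 + 23068.23986 + 288078.37635 = 358598.24662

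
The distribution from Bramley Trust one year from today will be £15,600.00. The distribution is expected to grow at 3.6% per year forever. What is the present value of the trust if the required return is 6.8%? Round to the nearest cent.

Growing perpetuity: P = D₁ / (r − g) = £15,600.0000 / (0.068 − 0.036) = £487,500.00

£487500.00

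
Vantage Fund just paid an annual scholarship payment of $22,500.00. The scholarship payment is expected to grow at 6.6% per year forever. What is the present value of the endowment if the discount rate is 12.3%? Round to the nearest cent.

$420789.47

D₁ = D₀ × (1 + g) = $22,500.00 × 1.066 = $23,985.0000
Growing perpetuity: P = D₁ / (r − g) = $23,985.0000 / (0.123 − 0.066) = $420,789.47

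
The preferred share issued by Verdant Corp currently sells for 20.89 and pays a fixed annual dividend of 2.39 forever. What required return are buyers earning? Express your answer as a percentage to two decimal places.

11.44%

P = C/r ⇒ r = C/P = 2.39/20.89 = 0.114409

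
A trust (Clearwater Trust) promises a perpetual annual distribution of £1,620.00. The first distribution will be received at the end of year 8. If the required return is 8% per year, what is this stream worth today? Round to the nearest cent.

Value at end of year 7: C / r = £1,620.00 / 0.08 = £20,250.0000
Discount to today: PV = £20,250.0000 / (1 + 0.08)^7 = £20,250.0000 / 1.713824 = £11,815.68

£11815.68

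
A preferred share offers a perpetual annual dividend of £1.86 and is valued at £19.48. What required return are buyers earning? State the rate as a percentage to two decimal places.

P = C/r ⇒ r = C/P = £1.86/£19.48 = 0.095483

9.55%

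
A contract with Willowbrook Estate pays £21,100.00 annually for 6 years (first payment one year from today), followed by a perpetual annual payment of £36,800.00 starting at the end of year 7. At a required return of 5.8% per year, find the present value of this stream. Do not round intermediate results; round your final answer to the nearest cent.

PV of 6-year annuity: £21,100.00 × [1 − (1+0.058)^−6] / 0.058 = 104410.73260
Perpetuity value at year 6: £36,800.00 / 0.058 = 634482.75862
PV of perpetuity: 634482.75862 / (1+0.058)^6 = 452382.52356
Total PV = 104410.73260 + 452382.52356 = 556793.25616

£556793.26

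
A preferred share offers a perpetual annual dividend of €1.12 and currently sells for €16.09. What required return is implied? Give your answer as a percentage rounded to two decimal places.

P = C/r ⇒ r = C/P = €1.12/€16.09 = 0.069608

6.96%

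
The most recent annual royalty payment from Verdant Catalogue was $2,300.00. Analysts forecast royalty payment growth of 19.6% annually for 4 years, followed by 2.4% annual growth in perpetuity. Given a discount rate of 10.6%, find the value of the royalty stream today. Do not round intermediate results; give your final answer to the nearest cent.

$50505.38

D_1 = 2750.80000
D_2 = 3289.95680
D_3 = 3934.78833
D_4 = 4706.00685
Terminal value at year 4: TV = D_4×(1+g_2)/(r−g_2) = 4818.95101/0.082 = 58767.69525
P_0 = D_1/(1+r)^1 + D_2/(1+r)^2 + D_3/(1+r)^3 + D_4/(1+r)^4 + TV/(1+r)^4
    = 2487.16094 + 2689.55198 + 2908.41244 + 3145.08253 + 39275.17701 = 50505.38490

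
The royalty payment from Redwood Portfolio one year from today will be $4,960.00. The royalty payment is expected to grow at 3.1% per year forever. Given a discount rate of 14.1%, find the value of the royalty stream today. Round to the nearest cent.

$45090.91

Growing perpetuity: P = D₁ / (r − g) = $4,960.0000 / (0.141 − 0.031) = $45,090.91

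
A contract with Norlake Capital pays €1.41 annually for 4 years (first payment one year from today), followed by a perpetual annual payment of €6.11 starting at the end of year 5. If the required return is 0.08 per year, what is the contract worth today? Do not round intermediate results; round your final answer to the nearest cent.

PV of 4-year annuity: €1.41 × [1 − (1+0.08)^−4] / 0.08 = 4.67010
Perpetuity value at year 4: €6.11 / 0.08 = 76.37500
PV of perpetuity: 76.37500 / (1+0.08)^4 = 56.13791
Total PV = 4.67010 + 56.13791 = 60.80800

€60.81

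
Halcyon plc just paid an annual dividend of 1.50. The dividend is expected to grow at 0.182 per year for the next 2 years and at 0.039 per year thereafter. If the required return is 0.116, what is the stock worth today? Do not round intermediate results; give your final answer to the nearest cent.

D_1 = 1.77300
D_2 = 2.09569
Terminal value at year 2: TV = D_2×(1+g_2)/(r−g_2) = 2.17742/0.077 = 28.27815
P_0 = D_1/(1+r)^1 + D_2/(1+r)^2 + TV/(1+r)^2
    = 1.58871 + 1.68267 + 22.70506 = 25.97643

25.98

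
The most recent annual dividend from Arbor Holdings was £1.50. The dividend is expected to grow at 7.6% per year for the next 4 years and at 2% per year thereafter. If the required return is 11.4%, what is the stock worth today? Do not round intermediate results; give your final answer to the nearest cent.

D_1 = 1.61400
D_2 = 1.73666
D_3 = 1.86865
D_4 = 2.01067
Terminal value at year 4: TV = D_4×(1+g_2)/(r−g_2) = 2.05088/0.094 = 21.81789
P_0 = D_1/(1+r)^1 + D_2/(1+r)^2 + D_3/(1+r)^3 + D_4/(1+r)^4 + TV/(1+r)^4
    = 1.44883 + 1.39941 + 1.35168 + 1.30557 + 14.16680 = 19.67229

£19.67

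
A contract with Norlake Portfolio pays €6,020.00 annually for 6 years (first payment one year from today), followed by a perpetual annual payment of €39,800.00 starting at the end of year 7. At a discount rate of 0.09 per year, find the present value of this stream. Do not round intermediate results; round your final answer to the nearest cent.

PV of 6-year annuity: €6,020.00 × [1 − (1+0.09)^−6] / 0.09 = 27005.22991
Perpetuity value at year 6: €39,800.00 / 0.09 = 442222.22222
PV of perpetuity: 442222.22222 / (1+0.09)^6 = 263682.66233
Total PV = 27005.22991 + 263682.66233 = 290687.89224

€290687.89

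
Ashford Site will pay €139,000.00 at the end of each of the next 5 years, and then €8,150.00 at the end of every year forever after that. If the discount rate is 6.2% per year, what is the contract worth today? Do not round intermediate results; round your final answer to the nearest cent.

PV of 5-year annuity: €139,000.00 × [1 − (1+0.062)^−5] / 0.062 = 582346.56248
Perpetuity value at year 5: €8,150.00 / 0.062 = 131451.61290
PV of perpetuity: 131451.61290 / (1+0.062)^5 = 97306.83244
Total PV = 582346.56248 + 97306.83244 = 679653.39492

€679653.39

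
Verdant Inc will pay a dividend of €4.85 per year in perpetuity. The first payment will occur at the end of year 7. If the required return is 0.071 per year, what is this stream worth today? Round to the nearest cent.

Value at end of year 6: C / r = €4.85 / 0.071 = €68.3099
Discount to today: PV = €68.3099 / (1 + 0.071)^6 = €68.3099 / 1.509165 = €45.26

€45.26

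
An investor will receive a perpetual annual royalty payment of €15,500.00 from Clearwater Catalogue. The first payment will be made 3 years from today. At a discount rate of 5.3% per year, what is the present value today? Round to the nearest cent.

Value at end of year 2: C / r = €15,500.00 / 0.053 = €292,452.8302
Discount to today: PV = €292,452.8302 / (1 + 0.053)^2 = €292,452.8302 / 1.108809 = €263,754.02

€263754.02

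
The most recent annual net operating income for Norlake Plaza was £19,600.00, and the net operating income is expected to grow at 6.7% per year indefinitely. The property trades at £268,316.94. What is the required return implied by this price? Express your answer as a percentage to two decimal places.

D₁ = £19,600.00 × 1.067 = £20,913.2000
P = D₁/(r − g) ⇒ r = D₁/P + g = £20,913.2000/£268,316.94 + 0.067 = 0.077942 + 0.067 = 0.144942

14.49%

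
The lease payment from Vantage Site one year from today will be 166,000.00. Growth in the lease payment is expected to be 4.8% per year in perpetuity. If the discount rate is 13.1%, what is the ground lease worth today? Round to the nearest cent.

2000000.00

Growing perpetuity: P = D₁ / (r − g) = 166,000.0000 / (0.131 − 0.048) = 2,000,000.00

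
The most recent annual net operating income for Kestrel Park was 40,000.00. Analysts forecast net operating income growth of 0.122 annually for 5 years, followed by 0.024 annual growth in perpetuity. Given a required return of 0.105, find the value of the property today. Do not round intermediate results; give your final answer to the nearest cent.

D_1 = 44880.00000
D_2 = 50355.36000
D_3 = 56498.71392
D_4 = 63391.55702
D_5 = 71125.32697
Terminal value at year 5: TV = D_5×(1+g_2)/(r−g_2) = 72832.33482/0.081 = 899164.62743
P_0 = D_1/(1+r)^1 + D_2/(1+r)^2 + D_3/(1+r)^3 + D_4/(1+r)^4 + D_5/(1+r)^5 + TV/(1+r)^5
    = 40615.38462 + 41240.23669 + 41874.70187 + 42518.92805 + 43173.06540 + 545792.82683 = 755215.14345

755215.14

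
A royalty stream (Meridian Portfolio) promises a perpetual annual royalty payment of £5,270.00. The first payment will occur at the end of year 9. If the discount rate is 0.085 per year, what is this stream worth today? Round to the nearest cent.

£32281.51

Value at end of year 8: C / r = £5,270.00 / 0.085 = £62,000.0000
Discount to today: PV = £62,000.0000 / (1 + 0.085)^8 = £62,000.0000 / 1.920604 = £32,281.51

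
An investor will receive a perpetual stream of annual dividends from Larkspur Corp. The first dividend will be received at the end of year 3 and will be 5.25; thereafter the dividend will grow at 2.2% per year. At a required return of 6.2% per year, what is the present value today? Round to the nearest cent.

Value at end of year 2: C₁ / (r − g) = 5.25 / (0.062 − 0.022) = 131.2500
Discount to today: PV = 131.2500 / (1 + 0.062)^2 = 131.2500 / 1.127844 = 116.37

116.37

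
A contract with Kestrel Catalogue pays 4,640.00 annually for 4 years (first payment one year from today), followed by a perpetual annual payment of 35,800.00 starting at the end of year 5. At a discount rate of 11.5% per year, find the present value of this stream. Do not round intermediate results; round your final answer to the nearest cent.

215655.18

PV of 4-year annuity: 4,640.00 × [1 − (1+0.115)^−4] / 0.115 = 14243.00803
Perpetuity value at year 4: 35,800.00 / 0.115 = 311304.34783
PV of perpetuity: 311304.34783 / (1+0.115)^4 = 201412.17381
Total PV = 14243.00803 + 201412.17381 = 215655.18184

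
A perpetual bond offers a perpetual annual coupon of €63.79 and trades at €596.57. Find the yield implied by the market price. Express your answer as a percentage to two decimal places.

P = C/r ⇒ r = C/P = €63.79/€596.57 = 0.106928

10.69%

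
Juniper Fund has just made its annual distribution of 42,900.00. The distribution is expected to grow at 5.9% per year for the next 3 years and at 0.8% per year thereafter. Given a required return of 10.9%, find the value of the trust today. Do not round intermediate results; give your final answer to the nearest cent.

D_1 = 45431.10000
D_2 = 48111.53490
D_3 = 50950.11546
Terminal value at year 3: TV = D_3×(1+g_2)/(r−g_2) = 51357.71638/0.101 = 508492.24141
P_0 = D_1/(1+r)^1 + D_2/(1+r)^2 + D_3/(1+r)^3 + TV/(1+r)^3
    = 40965.82507 + 39118.85369 + 37355.15425 + 372811.83646 = 490251.66947

490251.67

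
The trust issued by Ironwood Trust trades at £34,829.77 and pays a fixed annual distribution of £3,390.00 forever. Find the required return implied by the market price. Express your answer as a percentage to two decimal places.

P = C/r ⇒ r = C/P = £3,390.00/£34,829.77 = 0.097331

9.73%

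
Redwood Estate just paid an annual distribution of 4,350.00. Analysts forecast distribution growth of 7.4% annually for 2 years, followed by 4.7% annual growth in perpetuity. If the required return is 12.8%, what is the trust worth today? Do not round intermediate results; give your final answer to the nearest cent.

59058.36

D_1 = 4671.90000
D_2 = 5017.62060
Terminal value at year 2: TV = D_2×(1+g_2)/(r−g_2) = 5253.44877/0.081 = 64857.39220
P_0 = D_1/(1+r)^1 + D_2/(1+r)^2 + TV/(1+r)^2
    = 4141.75532 + 3943.47980 + 50973.12777 = 59058.36288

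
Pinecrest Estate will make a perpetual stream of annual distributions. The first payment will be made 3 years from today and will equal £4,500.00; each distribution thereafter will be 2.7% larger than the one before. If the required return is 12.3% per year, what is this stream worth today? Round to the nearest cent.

Value at end of year 2: C₁ / (r − g) = £4,500.00 / (0.123 − 0.027) = £46,875.0000
Discount to today: PV = £46,875.0000 / (1 + 0.123)^2 = £46,875.0000 / 1.261129 = £37,169.08

£37169.08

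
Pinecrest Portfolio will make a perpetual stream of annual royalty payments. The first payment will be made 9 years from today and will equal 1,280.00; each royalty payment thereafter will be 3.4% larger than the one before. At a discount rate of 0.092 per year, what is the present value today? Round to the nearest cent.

Value at end of year 8: C₁ / (r − g) = 1,280.00 / (0.092 − 0.034) = 22,068.9655
Discount to today: PV = 22,068.9655 / (1 + 0.092)^8 = 22,068.9655 / 2.022000 = 10,914.43

10914.43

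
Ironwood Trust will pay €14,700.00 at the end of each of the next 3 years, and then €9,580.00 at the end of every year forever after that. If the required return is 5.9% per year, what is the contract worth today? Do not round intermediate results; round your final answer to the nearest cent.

PV of 3-year annuity: €14,700.00 × [1 − (1+0.059)^−3] / 0.059 = 39366.08808
Perpetuity value at year 3: €9,580.00 / 0.059 = 162372.88136
PV of perpetuity: 162372.88136 / (1+0.059)^3 = 136717.97497
Total PV = 39366.08808 + 136717.97497 = 176084.06306

€176084.06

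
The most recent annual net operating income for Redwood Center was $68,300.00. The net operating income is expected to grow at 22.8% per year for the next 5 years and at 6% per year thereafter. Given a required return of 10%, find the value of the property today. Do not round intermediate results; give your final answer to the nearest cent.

D_1 = 83872.40000
D_2 = 102995.30720
D_3 = 126478.23724
D_4 = 155315.27533
D_5 = 190727.15811
Terminal value at year 5: TV = D_5×(1+g_2)/(r−g_2) = 202170.78760/0.04 = 5054269.68988
P_0 = D_1/(1+r)^1 + D_2/(1+r)^2 + D_3/(1+r)^3 + D_4/(1+r)^4 + D_5/(1+r)^5 + TV/(1+r)^5
    = 76247.63636 + 85120.08860 + 95024.97163 + 106082.42288 + 118426.55936 + 3138303.82294 = 3619205.50176

$3619205.50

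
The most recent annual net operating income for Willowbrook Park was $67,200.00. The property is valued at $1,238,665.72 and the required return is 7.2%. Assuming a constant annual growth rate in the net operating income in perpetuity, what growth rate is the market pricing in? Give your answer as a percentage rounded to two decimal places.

1.68%

P = D₀(1+g)/(r−g) ⇒ P(r−g) = D₀(1+g) ⇒ g(P+D₀) = P·r − D₀
g = (P·r − D₀)/(P + D₀) = ($1,238,665.72×0.072 − $67,200.00) / ($1,238,665.72 + $67,200.00) = 0.016835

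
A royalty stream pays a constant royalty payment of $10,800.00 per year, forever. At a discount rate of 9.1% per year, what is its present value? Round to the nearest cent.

Level perpetuity: PV = C / r = $10,800.00 / 0.091 = $118,681.32

$118681.32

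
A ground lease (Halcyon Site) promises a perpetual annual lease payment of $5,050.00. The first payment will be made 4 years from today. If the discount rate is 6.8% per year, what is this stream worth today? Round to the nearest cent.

$60963.33

Value at end of year 3: C / r = $5,050.00 / 0.068 = $74,264.7059
Discount to today: PV = $74,264.7059 / (1 + 0.068)^3 = $74,264.7059 / 1.218186 = $60,963.33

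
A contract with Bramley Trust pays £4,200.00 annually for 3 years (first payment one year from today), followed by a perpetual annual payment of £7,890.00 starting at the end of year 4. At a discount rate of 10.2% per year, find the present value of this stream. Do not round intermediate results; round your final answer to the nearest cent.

£68208.67

PV of 3-year annuity: £4,200.00 × [1 − (1+0.102)^−3] / 0.102 = 10408.11153
Perpetuity value at year 3: £7,890.00 / 0.102 = 77352.94118
PV of perpetuity: 77352.94118 / (1+0.102)^3 = 57800.56024
Total PV = 10408.11153 + 57800.56024 = 68208.67177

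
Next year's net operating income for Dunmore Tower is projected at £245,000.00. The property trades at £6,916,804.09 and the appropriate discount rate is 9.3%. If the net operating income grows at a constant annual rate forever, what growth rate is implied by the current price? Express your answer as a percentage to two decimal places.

P = D₁/(r−g) ⇒ g = r − D₁/P = 0.093 − £245,000.00/£6,916,804.09 = 0.057579

5.76%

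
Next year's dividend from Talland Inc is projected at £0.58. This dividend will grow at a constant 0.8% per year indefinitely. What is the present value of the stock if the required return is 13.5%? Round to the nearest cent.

Growing perpetuity: P = D₁ / (r − g) = £0.5800 / (0.135 − 0.008) = £4.57

£4.57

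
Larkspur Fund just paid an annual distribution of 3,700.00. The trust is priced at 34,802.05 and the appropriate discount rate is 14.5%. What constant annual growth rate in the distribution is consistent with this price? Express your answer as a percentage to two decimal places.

P = D₀(1+g)/(r−g) ⇒ P(r−g) = D₀(1+g) ⇒ g(P+D₀) = P·r − D₀
g = (P·r − D₀)/(P + D₀) = (34,802.05×0.145 − 3,700.00) / (34,802.05 + 3,700.00) = 0.034967

3.50%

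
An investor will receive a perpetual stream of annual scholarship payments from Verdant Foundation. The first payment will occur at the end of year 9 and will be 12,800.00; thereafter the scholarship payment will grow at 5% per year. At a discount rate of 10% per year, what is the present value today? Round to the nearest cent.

Value at end of year 8: C₁ / (r − g) = 12,800.00 / (0.1 − 0.05) = 256,000.0000
Discount to today: PV = 256,000.0000 / (1 + 0.1)^8 = 256,000.0000 / 2.143589 = 119,425.89

119425.89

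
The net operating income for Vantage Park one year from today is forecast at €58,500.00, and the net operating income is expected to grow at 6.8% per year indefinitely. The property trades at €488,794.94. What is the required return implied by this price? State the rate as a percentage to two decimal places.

P = D₁/(r − g) ⇒ r = D₁/P + g = €58,500.0000/€488,794.94 + 0.068 = 0.119682 + 0.068 = 0.187682

18.77%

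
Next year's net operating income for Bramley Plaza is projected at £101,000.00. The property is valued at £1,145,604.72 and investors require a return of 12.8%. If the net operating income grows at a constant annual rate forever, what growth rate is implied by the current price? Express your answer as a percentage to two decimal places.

P = D₁/(r−g) ⇒ g = r − D₁/P = 0.128 − £101,000.00/£1,145,604.72 = 0.039837

3.98%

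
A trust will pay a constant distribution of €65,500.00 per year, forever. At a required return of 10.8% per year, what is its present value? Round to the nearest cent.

€606481.48

Level perpetuity: PV = C / r = €65,500.00 / 0.108 = €606,481.48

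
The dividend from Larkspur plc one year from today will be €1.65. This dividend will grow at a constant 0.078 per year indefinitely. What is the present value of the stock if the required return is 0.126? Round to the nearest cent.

Growing perpetuity: P = D₁ / (r − g) = €1.6500 / (0.126 − 0.078) = €34.38

€34.38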